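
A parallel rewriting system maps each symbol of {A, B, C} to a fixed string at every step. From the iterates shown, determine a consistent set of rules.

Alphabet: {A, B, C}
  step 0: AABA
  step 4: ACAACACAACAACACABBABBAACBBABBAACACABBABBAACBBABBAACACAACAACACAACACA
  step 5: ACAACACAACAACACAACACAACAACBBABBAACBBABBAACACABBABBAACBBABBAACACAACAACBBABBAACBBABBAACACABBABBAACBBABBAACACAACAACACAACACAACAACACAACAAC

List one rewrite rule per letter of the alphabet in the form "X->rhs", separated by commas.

A->AC, B->BBA, C->A

  step 4 ⇒ step 5: ACAACACAACAACACABBABBAACBBABBAACACABBABBAACBBABBAACACAACAACACAACACA ⇒ AC·A·AC·AC·A·AC·A·AC·AC·A·AC·AC·A·AC·A·AC·BBA·BBA·AC·BBA·BBA·AC·AC·A·BBA·BBA·AC·BBA·BBA·AC·AC·A·AC·A·AC·BBA·BBA·AC·BBA·BBA·AC·AC·A·BBA·BBA·AC·BBA·BBA·AC·AC·A·AC·A·AC·AC·A·AC·AC·A·AC·A·AC·AC·A·AC·A·AC
    A ↦ AC
    B ↦ BBA
    C ↦ A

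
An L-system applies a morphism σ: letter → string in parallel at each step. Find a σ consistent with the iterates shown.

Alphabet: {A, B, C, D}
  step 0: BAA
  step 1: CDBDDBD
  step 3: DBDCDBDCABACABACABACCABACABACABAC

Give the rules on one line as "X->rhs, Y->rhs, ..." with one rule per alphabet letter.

  step 0 ⇒ step 1: BAA ⇒ C·DBD·DBD
    A ↦ DBD
    B ↦ C
    C ↦ ABA  (constrained at step 1)
    D ↦ BCB  (constrained at step 1)

A->DBD, B->C, C->ABA, D->BCB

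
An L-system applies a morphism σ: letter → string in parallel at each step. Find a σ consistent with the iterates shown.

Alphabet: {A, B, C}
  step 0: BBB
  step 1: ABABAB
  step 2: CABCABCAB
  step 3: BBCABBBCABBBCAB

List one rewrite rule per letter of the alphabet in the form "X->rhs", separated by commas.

A->C, B->AB, C->BB

  step 2 ⇒ step 3: CABCABCAB ⇒ BB·C·AB·BB·C·AB·BB·C·AB
    A ↦ C
    B ↦ AB
    C ↦ BB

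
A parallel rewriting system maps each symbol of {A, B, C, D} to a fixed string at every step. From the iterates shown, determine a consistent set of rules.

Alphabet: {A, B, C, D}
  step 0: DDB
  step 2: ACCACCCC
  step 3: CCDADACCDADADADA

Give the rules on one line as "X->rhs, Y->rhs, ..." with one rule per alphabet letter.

A->CC, B->A, C->DA, D->BA

  step 2 ⇒ step 3: ACCACCCC ⇒ CC·DA·DA·CC·DA·DA·DA·DA
    A ↦ CC
    C ↦ DA
    B ↦ A  (constrained at step 0)
    D ↦ BA  (constrained at step 0)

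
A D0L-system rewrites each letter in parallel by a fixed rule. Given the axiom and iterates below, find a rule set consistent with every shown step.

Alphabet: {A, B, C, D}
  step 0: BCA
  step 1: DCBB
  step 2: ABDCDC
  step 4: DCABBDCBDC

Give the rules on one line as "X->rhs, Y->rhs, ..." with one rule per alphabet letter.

  step 1 ⇒ step 2: DCBB ⇒ A·B·DC·DC
    B ↦ DC
    C ↦ B
    D ↦ A
  step 0 ⇒ step 1: BCA ⇒ DC·B·B
    A ↦ B

A->B, B->DC, C->B, D->A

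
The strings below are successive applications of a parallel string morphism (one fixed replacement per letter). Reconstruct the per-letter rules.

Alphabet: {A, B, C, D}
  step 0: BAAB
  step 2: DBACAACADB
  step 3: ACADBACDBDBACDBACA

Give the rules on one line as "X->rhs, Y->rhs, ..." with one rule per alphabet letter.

  step 2 ⇒ step 3: DBACAACADB ⇒ AC·A·DB·AC·DB·DB·AC·DB·AC·A
    A ↦ DB
    B ↦ A
    C ↦ AC
    D ↦ AC

A->DB, B->A, C->AC, D->AC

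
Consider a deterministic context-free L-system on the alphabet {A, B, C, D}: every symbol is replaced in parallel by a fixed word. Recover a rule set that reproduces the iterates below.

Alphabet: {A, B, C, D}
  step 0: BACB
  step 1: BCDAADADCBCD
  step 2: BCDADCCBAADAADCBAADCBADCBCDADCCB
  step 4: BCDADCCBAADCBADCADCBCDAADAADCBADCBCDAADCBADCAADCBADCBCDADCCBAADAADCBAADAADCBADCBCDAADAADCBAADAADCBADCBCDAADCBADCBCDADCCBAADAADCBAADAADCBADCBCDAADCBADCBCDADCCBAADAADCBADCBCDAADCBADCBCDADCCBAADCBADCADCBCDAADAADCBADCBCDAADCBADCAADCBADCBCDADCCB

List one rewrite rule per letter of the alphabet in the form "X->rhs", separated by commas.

A->AAD, B->BCD, C->ADC, D->CB

  step 1 ⇒ step 2: BCDAADADCBCD ⇒ BCD·ADC·CB·AAD·AAD·CB·AAD·CB·ADC·BCD·ADC·CB
    A ↦ AAD
    B ↦ BCD
    C ↦ ADC
    D ↦ CB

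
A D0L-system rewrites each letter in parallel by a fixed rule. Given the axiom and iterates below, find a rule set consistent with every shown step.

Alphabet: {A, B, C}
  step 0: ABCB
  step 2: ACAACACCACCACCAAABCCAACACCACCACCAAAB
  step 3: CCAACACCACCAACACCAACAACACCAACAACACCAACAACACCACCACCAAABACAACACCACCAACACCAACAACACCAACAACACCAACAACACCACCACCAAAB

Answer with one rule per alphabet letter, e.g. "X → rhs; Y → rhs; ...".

A->CCA, B->AAB, C->ACA

  step 2 ⇒ step 3: ACAACACCACCACCAAABCCAACACCACCACCAAAB ⇒ CCA·ACA·CCA·CCA·ACA·CCA·ACA·ACA·CCA·ACA·ACA·CCA·ACA·ACA·CCA·CCA·CCA·AAB·ACA·ACA·CCA·CCA·ACA·CCA·ACA·ACA·CCA·ACA·ACA·CCA·ACA·ACA·CCA·CCA·CCA·AAB
    A ↦ CCA
    B ↦ AAB
    C ↦ ACA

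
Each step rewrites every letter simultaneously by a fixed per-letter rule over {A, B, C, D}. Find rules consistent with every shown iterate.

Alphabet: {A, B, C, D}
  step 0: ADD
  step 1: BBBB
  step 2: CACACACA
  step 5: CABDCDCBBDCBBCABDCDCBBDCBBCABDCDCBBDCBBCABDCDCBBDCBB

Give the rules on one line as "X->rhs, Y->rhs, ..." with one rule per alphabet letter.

  step 1 ⇒ step 2: BBBB ⇒ CA·CA·CA·CA
    B ↦ CA
  step 0 ⇒ step 1: ADD ⇒ BB·B·B
    A ↦ BB
    C ↦ DC  (constrained at step 2)
  step 0 ⇒ step 1: ADD ⇒ BB·B·B
    D ↦ B

A->BB, B->CA, C->DC, D->B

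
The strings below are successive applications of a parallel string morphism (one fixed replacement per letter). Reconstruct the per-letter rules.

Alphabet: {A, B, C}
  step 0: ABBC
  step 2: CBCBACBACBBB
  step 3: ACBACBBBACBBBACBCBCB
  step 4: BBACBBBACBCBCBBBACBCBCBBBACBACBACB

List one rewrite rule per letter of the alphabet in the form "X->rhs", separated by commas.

A->BB, B->CB, C->A

  step 3 ⇒ step 4: ACBACBBBACBBBACBCBCB ⇒ BB·A·CB·BB·A·CB·CB·CB·BB·A·CB·CB·CB·BB·A·CB·A·CB·A·CB
    A ↦ BB
    B ↦ CB
    C ↦ A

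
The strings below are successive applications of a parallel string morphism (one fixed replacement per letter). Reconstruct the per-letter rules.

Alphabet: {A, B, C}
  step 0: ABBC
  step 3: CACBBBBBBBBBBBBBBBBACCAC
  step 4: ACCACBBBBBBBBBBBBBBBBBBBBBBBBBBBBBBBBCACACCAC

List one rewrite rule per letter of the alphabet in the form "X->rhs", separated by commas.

A->C, B->BB, C->AC

  step 3 ⇒ step 4: CACBBBBBBBBBBBBBBBBACCAC ⇒ AC·C·AC·BB·BB·BB·BB·BB·BB·BB·BB·BB·BB·BB·BB·BB·BB·BB·BB·C·AC·AC·C·AC
    A ↦ C
    B ↦ BB
    C ↦ AC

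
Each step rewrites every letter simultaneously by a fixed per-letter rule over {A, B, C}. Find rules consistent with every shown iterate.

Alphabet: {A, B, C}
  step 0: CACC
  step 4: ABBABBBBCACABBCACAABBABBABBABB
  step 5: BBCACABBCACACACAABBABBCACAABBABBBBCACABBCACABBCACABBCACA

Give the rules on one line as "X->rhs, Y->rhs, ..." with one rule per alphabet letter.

  step 4 ⇒ step 5: ABBABBBBCACABBCACAABBABBABBABB ⇒ BB·CA·CA·BB·CA·CA·CA·CA·A·BB·A·BB·CA·CA·A·BB·A·BB·BB·CA·CA·BB·CA·CA·BB·CA·CA·BB·CA·CA
    A ↦ BB
    B ↦ CA
    C ↦ A

A->BB, B->CA, C->A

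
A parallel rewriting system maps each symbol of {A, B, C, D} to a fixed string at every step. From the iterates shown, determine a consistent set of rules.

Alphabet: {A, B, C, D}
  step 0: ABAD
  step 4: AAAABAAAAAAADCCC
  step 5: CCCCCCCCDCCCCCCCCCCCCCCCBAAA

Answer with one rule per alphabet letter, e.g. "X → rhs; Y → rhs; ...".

  step 4 ⇒ step 5: AAAABAAAAAAADCCC ⇒ CC·CC·CC·CC·DC·CC·CC·CC·CC·CC·CC·CC·B·A·A·A
    A ↦ CC
    B ↦ DC
    C ↦ A
    D ↦ B

A->CC, B->DC, C->A, D->B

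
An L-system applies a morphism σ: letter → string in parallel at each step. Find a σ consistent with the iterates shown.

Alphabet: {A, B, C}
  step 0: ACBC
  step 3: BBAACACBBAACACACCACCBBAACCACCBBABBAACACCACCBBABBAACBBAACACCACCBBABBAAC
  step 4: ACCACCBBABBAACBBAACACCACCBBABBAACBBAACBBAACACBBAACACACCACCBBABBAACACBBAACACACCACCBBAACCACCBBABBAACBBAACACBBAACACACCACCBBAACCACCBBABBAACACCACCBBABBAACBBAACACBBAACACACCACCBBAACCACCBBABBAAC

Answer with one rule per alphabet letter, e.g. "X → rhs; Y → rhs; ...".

A->BBA, B->ACC, C->AC

  step 3 ⇒ step 4: BBAACACBBAACACACCACCBBAACCACCBBABBAACACCACCBBABBAACBBAACACCACCBBABBAAC ⇒ ACC·ACC·BBA·BBA·AC·BBA·AC·ACC·ACC·BBA·BBA·AC·BBA·AC·BBA·AC·AC·BBA·AC·AC·ACC·ACC·BBA·BBA·AC·AC·BBA·AC·AC·ACC·ACC·BBA·ACC·ACC·BBA·BBA·AC·BBA·AC·AC·BBA·AC·AC·ACC·ACC·BBA·ACC·ACC·BBA·BBA·AC·ACC·ACC·BBA·BBA·AC·BBA·AC·AC·BBA·AC·AC·ACC·ACC·BBA·ACC·ACC·BBA·BBA·AC
    A ↦ BBA
    B ↦ ACC
    C ↦ AC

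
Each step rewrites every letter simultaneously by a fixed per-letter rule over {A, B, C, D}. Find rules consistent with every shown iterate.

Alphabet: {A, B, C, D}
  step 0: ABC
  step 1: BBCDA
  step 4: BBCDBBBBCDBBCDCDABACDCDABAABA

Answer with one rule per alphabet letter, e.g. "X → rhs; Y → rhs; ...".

  step 0 ⇒ step 1: ABC ⇒ BB·CD·A
    A ↦ BB
    B ↦ CD
    C ↦ A
    D ↦ BA  (constrained at step 1)

A->BB, B->CD, C->A, D->BA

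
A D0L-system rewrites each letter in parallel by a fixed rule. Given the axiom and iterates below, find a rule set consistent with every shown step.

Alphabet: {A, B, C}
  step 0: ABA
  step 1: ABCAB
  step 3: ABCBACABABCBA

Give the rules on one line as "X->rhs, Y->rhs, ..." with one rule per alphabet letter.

  step 0 ⇒ step 1: ABA ⇒ AB·C·AB
    A ↦ AB
    B ↦ C
    C ↦ BA  (constrained at step 1)

A->AB, B->C, C->BA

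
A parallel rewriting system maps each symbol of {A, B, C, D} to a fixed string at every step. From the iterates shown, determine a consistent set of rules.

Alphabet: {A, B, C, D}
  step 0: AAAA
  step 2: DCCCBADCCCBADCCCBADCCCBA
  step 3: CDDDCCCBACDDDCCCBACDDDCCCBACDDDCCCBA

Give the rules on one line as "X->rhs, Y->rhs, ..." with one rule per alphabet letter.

A->CBA, B->CC, C->D, D->C

  step 2 ⇒ step 3: DCCCBADCCCBADCCCBADCCCBA ⇒ C·D·D·D·CC·CBA·C·D·D·D·CC·CBA·C·D·D·D·CC·CBA·C·D·D·D·CC·CBA
    A ↦ CBA
    B ↦ CC
    C ↦ D
    D ↦ C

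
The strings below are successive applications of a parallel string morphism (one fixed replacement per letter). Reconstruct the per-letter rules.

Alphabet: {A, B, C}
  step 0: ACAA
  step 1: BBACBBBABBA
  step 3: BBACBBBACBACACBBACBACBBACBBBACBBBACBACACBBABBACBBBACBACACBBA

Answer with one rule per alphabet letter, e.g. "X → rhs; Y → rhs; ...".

A->BBA, B->AC, C->CB

  step 0 ⇒ step 1: ACAA ⇒ BBA·CB·BBA·BBA
    A ↦ BBA
    C ↦ CB
    B ↦ AC  (constrained at step 1)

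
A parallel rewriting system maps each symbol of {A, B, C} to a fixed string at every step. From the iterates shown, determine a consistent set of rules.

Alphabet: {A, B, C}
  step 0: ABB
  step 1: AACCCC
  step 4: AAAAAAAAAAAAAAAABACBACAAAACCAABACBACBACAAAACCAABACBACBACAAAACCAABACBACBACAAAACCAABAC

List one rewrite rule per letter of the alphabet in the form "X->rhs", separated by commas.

A->AA, B->CC, C->BAC

  step 0 ⇒ step 1: ABB ⇒ AA·CC·CC
    A ↦ AA
    B ↦ CC
    C ↦ BAC  (constrained at step 1)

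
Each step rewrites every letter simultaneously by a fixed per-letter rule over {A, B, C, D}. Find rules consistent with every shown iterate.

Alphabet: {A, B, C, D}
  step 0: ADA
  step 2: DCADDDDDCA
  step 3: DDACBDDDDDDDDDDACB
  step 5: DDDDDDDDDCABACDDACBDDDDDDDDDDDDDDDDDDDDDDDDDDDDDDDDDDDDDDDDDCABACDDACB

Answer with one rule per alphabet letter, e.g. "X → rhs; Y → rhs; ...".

  step 2 ⇒ step 3: DCADDDDDCA ⇒ DD·AC·B·DD·DD·DD·DD·DD·AC·B
    A ↦ B
    C ↦ AC
    D ↦ DD
    B ↦ DCA  (constrained at step 3)

A->B, B->DCA, C->AC, D->DD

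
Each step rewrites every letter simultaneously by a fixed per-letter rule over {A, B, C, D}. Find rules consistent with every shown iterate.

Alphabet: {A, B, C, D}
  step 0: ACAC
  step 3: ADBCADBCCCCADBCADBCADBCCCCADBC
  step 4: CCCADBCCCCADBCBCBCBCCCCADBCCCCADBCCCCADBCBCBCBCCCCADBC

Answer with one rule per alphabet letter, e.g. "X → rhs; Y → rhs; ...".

  step 3 ⇒ step 4: ADBCADBCCCCADBCADBCADBCCCCADBC ⇒ CC·C·AD·BC·CC·C·AD·BC·BC·BC·BC·CC·C·AD·BC·CC·C·AD·BC·CC·C·AD·BC·BC·BC·BC·CC·C·AD·BC
    A ↦ CC
    B ↦ AD
    C ↦ BC
    D ↦ C

A->CC, B->AD, C->BC, D->C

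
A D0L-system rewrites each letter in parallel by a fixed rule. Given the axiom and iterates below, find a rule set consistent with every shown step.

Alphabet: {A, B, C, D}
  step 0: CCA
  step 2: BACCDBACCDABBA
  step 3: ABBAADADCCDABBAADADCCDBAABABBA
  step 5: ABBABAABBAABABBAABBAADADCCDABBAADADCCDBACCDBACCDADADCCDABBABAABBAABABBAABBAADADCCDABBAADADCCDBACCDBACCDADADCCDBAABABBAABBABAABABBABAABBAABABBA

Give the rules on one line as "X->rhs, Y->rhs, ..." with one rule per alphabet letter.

  step 2 ⇒ step 3: BACCDBACCDABBA ⇒ AB·BA·AD·AD·CCD·AB·BA·AD·AD·CCD·BA·AB·AB·BA
    A ↦ BA
    B ↦ AB
    C ↦ AD
    D ↦ CCD

A->BA, B->AB, C->AD, D->CCD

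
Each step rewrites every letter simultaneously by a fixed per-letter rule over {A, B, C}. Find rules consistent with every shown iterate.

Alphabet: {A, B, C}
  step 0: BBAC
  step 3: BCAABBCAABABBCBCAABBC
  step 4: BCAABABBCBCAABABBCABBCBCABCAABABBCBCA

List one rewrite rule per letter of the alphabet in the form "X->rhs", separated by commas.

  step 3 ⇒ step 4: BCAABBCAABABBCBCAABBC ⇒ BC·A·AB·AB·BC·BC·A·AB·AB·BC·AB·BC·BC·A·BC·A·AB·AB·BC·BC·A
    A ↦ AB
    B ↦ BC
    C ↦ A

A->AB, B->BC, C->A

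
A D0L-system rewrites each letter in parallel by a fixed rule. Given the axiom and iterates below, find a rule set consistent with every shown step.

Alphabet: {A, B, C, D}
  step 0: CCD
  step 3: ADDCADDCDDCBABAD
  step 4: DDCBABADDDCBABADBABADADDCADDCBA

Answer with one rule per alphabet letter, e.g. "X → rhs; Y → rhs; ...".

  step 3 ⇒ step 4: ADDCADDCDDCBABAD ⇒ DDC·BA·BA·D·DDC·BA·BA·D·BA·BA·D·A·DDC·A·DDC·BA
    A ↦ DDC
    B ↦ A
    C ↦ D
    D ↦ BA

A->DDC, B->A, C->D, D->BA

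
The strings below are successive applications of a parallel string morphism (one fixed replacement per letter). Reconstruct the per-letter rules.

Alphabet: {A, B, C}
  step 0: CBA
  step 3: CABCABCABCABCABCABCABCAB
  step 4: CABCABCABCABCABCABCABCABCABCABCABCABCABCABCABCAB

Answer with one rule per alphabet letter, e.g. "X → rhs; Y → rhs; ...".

  step 3 ⇒ step 4: CABCABCABCABCABCABCABCAB ⇒ CAB·C·AB·CAB·C·AB·CAB·C·AB·CAB·C·AB·CAB·C·AB·CAB·C·AB·CAB·C·AB·CAB·C·AB
    A ↦ C
    B ↦ AB
    C ↦ CAB

A->C, B->AB, C->CAB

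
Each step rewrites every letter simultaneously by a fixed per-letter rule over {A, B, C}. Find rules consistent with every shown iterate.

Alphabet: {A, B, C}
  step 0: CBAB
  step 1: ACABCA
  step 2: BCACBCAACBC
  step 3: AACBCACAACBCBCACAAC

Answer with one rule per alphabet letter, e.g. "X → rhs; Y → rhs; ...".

A->BC, B->A, C->AC

  step 2 ⇒ step 3: BCACBCAACBC ⇒ A·AC·BC·AC·A·AC·BC·BC·AC·A·AC
    A ↦ BC
    B ↦ A
    C ↦ AC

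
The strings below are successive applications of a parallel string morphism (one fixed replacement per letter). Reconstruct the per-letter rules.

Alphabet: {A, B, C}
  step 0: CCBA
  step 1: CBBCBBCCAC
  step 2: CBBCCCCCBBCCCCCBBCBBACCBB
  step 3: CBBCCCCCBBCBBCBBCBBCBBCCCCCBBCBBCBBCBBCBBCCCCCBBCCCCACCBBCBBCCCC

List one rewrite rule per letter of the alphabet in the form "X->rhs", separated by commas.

A->AC, B->CC, C->CBB

  step 2 ⇒ step 3: CBBCCCCCBBCCCCCBBCBBACCBB ⇒ CBB·CC·CC·CBB·CBB·CBB·CBB·CBB·CC·CC·CBB·CBB·CBB·CBB·CBB·CC·CC·CBB·CC·CC·AC·CBB·CBB·CC·CC
    A ↦ AC
    B ↦ CC
    C ↦ CBB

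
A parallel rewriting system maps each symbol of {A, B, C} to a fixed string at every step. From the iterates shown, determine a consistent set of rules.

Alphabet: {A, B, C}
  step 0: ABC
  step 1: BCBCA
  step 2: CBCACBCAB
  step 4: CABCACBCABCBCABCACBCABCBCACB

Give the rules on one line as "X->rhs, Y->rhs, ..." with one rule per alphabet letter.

A->B, B->CB, C->CA

  step 1 ⇒ step 2: BCBCA ⇒ CB·CA·CB·CA·B
    A ↦ B
    B ↦ CB
    C ↦ CA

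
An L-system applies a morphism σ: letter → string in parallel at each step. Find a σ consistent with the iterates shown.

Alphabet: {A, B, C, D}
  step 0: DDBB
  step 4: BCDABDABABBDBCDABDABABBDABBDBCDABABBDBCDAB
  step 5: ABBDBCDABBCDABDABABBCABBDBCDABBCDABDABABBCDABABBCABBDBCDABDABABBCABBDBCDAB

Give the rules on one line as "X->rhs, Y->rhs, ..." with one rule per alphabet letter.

  step 4 ⇒ step 5: BCDABDABABBDBCDABDABABBDABBDBCDABABBDBCDAB ⇒ AB·BD·BC·D·AB·BC·D·AB·D·AB·AB·BC·AB·BD·BC·D·AB·BC·D·AB·D·AB·AB·BC·D·AB·AB·BC·AB·BD·BC·D·AB·D·AB·AB·BC·AB·BD·BC·D·AB
    A ↦ D
    B ↦ AB
    C ↦ BD
    D ↦ BC

A->D, B->AB, C->BD, D->BC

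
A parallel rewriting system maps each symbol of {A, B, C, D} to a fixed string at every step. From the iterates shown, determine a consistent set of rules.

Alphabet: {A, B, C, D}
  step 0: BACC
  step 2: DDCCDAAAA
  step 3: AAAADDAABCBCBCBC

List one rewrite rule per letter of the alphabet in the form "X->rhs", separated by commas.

A->BC, B->CC, C->D, D->AA

  step 2 ⇒ step 3: DDCCDAAAA ⇒ AA·AA·D·D·AA·BC·BC·BC·BC
    A ↦ BC
    C ↦ D
    D ↦ AA
    B ↦ CC  (constrained at step 0)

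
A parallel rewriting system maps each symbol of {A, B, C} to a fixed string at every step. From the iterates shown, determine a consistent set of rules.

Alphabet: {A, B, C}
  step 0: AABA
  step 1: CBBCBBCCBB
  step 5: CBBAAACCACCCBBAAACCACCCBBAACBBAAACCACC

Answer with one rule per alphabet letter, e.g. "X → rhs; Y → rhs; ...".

A->CBB, B->C, C->A

  step 0 ⇒ step 1: AABA ⇒ CBB·CBB·C·CBB
    A ↦ CBB
    B ↦ C
    C ↦ A  (constrained at step 1)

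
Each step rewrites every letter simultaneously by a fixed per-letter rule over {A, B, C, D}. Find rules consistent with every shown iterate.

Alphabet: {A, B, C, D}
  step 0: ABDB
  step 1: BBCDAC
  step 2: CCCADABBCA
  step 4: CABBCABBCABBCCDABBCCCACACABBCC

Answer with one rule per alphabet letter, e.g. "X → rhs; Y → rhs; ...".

  step 1 ⇒ step 2: BBCDAC ⇒ C·C·CA·DA·BB·CA
    A ↦ BB
    B ↦ C
    C ↦ CA
    D ↦ DA

A->BB, B->C, C->CA, D->DA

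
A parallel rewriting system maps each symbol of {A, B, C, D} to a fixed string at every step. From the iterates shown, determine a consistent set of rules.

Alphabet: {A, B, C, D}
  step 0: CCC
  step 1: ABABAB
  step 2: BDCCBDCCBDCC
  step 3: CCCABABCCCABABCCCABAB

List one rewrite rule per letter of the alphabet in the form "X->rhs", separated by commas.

A->BD, B->CC, C->AB, D->C

  step 2 ⇒ step 3: BDCCBDCCBDCC ⇒ CC·C·AB·AB·CC·C·AB·AB·CC·C·AB·AB
    B ↦ CC
    C ↦ AB
    D ↦ C
  step 1 ⇒ step 2: ABABAB ⇒ BD·CC·BD·CC·BD·CC
    A ↦ BD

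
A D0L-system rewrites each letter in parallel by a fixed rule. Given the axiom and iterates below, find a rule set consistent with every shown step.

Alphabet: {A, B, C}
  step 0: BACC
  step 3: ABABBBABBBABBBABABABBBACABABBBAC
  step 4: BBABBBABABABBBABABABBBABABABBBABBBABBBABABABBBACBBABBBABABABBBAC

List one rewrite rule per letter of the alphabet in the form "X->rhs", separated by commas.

A->BB, B->AB, C->AC

  step 3 ⇒ step 4: ABABBBABBBABBBABABABBBACABABBBAC ⇒ BB·AB·BB·AB·AB·AB·BB·AB·AB·AB·BB·AB·AB·AB·BB·AB·BB·AB·BB·AB·AB·AB·BB·AC·BB·AB·BB·AB·AB·AB·BB·AC
    A ↦ BB
    B ↦ AB
    C ↦ AC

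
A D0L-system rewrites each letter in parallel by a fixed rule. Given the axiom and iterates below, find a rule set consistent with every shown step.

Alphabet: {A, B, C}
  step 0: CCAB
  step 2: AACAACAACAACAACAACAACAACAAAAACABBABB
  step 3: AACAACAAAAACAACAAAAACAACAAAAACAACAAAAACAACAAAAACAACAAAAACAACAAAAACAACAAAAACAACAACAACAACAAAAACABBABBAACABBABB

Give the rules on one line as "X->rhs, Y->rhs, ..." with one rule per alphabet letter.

  step 2 ⇒ step 3: AACAACAACAACAACAACAACAACAAAAACABBABB ⇒ AAC·AAC·AAA·AAC·AAC·AAA·AAC·AAC·AAA·AAC·AAC·AAA·AAC·AAC·AAA·AAC·AAC·AAA·AAC·AAC·AAA·AAC·AAC·AAA·AAC·AAC·AAC·AAC·AAC·AAA·AAC·ABB·ABB·AAC·ABB·ABB
    A ↦ AAC
    B ↦ ABB
    C ↦ AAA

A->AAC, B->ABB, C->AAA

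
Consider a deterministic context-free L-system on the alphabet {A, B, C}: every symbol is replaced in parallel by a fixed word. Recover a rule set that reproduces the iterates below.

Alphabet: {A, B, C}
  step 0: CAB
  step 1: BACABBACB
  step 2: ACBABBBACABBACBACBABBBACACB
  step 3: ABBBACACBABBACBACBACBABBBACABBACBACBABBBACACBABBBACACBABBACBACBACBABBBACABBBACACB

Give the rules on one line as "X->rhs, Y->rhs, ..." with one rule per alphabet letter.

  step 2 ⇒ step 3: ACBABBBACABBACBACBABBBACACB ⇒ ABB·BAC·ACB·ABB·ACB·ACB·ACB·ABB·BAC·ABB·ACB·ACB·ABB·BAC·ACB·ABB·BAC·ACB·ABB·ACB·ACB·ACB·ABB·BAC·ABB·BAC·ACB
    A ↦ ABB
    B ↦ ACB
    C ↦ BAC

A->ABB, B->ACB, C->BAC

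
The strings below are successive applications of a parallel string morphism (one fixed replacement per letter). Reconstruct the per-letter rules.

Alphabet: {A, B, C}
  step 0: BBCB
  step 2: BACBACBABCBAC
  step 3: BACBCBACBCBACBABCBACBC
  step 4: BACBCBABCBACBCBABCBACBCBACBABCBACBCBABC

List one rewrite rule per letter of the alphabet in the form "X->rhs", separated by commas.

  step 3 ⇒ step 4: BACBCBACBCBACBABCBACBC ⇒ BA·C·BC·BA·BC·BA·C·BC·BA·BC·BA·C·BC·BA·C·BA·BC·BA·C·BC·BA·BC
    A ↦ C
    B ↦ BA
    C ↦ BC

A->C, B->BA, C->BC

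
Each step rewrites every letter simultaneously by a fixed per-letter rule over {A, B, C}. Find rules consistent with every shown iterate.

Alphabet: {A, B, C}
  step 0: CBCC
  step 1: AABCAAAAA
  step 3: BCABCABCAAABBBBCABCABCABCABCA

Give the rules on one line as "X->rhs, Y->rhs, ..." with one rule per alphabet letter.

  step 0 ⇒ step 1: CBCC ⇒ AA·BCA·AA·AA
    B ↦ BCA
    C ↦ AA
    A ↦ B  (constrained at step 1)

A->B, B->BCA, C->AA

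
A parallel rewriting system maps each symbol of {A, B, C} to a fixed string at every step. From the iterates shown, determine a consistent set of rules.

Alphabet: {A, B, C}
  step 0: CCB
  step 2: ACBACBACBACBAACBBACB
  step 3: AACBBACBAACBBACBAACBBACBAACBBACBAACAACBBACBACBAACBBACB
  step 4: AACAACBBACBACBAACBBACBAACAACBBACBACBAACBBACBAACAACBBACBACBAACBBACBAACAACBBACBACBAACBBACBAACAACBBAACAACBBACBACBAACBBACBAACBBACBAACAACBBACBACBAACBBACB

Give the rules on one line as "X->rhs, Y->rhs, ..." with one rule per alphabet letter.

  step 3 ⇒ step 4: AACBBACBAACBBACBAACBBACBAACBBACBAACAACBBACBACBAACBBACB ⇒ AAC·AAC·BB·ACB·ACB·AAC·BB·ACB·AAC·AAC·BB·ACB·ACB·AAC·BB·ACB·AAC·AAC·BB·ACB·ACB·AAC·BB·ACB·AAC·AAC·BB·ACB·ACB·AAC·BB·ACB·AAC·AAC·BB·AAC·AAC·BB·ACB·ACB·AAC·BB·ACB·AAC·BB·ACB·AAC·AAC·BB·ACB·ACB·AAC·BB·ACB
    A ↦ AAC
    B ↦ ACB
    C ↦ BB

A->AAC, B->ACB, C->BB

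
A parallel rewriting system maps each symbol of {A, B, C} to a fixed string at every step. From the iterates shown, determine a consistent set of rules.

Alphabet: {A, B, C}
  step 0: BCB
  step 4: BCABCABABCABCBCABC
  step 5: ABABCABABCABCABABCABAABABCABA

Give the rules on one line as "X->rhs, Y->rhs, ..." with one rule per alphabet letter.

A->BC, B->A, C->BA

  step 4 ⇒ step 5: BCABCABABCABCBCABC ⇒ A·BA·BC·A·BA·BC·A·BC·A·BA·BC·A·BA·A·BA·BC·A·BA
    A ↦ BC
    B ↦ A
    C ↦ BA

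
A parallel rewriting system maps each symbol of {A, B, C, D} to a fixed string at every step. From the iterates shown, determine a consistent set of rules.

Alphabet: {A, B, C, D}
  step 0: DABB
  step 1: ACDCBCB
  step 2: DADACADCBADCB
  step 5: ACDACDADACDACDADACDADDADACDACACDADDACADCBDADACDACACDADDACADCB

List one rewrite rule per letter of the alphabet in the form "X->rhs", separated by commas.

  step 1 ⇒ step 2: ACDCBCB ⇒ D·AD·AC·AD·CB·AD·CB
    A ↦ D
    B ↦ CB
    C ↦ AD
    D ↦ AC

A->D, B->CB, C->AD, D->AC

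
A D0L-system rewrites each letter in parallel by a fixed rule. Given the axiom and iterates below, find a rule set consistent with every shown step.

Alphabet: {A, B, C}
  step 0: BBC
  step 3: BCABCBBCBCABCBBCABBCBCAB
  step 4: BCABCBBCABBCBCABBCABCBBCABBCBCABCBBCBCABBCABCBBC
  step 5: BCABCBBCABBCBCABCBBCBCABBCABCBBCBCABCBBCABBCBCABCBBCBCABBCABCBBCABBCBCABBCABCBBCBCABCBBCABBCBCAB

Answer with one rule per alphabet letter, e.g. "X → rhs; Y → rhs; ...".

  step 4 ⇒ step 5: BCABCBBCABBCBCABBCABCBBCABBCBCABCBBCBCABBCABCBBC ⇒ BC·AB·CB·BC·AB·BC·BC·AB·CB·BC·BC·AB·BC·AB·CB·BC·BC·AB·CB·BC·AB·BC·BC·AB·CB·BC·BC·AB·BC·AB·CB·BC·AB·BC·BC·AB·BC·AB·CB·BC·BC·AB·CB·BC·AB·BC·BC·AB
    A ↦ CB
    B ↦ BC
    C ↦ AB

A->CB, B->BC, C->AB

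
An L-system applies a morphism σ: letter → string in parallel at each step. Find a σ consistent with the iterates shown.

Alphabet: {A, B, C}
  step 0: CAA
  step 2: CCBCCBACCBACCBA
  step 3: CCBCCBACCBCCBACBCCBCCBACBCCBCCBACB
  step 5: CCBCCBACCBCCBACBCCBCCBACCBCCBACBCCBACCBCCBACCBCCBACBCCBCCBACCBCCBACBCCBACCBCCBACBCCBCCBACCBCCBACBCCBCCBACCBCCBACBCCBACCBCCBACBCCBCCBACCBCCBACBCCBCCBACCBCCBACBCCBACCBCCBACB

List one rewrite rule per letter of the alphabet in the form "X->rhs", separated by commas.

A->CB, B->A, C->CCB

  step 2 ⇒ step 3: CCBCCBACCBACCBA ⇒ CCB·CCB·A·CCB·CCB·A·CB·CCB·CCB·A·CB·CCB·CCB·A·CB
    A ↦ CB
    B ↦ A
    C ↦ CCB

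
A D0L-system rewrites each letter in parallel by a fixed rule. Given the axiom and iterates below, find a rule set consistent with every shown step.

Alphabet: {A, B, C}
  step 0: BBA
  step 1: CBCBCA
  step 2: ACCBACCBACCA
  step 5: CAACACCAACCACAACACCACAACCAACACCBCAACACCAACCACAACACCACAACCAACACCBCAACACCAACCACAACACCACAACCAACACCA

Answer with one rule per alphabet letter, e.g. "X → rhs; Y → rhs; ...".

A->CA, B->CB, C->AC

  step 1 ⇒ step 2: CBCBCA ⇒ AC·CB·AC·CB·AC·CA
    A ↦ CA
    B ↦ CB
    C ↦ AC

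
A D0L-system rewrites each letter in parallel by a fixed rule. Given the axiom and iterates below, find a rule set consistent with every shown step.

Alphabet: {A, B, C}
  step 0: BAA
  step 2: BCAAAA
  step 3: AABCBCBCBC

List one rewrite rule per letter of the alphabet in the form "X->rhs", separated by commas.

A->BC, B->A, C->A

  step 2 ⇒ step 3: BCAAAA ⇒ A·A·BC·BC·BC·BC
    A ↦ BC
    B ↦ A
    C ↦ A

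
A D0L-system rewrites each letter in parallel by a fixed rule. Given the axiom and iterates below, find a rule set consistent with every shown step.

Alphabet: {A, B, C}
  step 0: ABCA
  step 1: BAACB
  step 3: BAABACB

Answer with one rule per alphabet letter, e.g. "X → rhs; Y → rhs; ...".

A->B, B->A, C->AC

  step 0 ⇒ step 1: ABCA ⇒ B·A·AC·B
    A ↦ B
    B ↦ A
    C ↦ AC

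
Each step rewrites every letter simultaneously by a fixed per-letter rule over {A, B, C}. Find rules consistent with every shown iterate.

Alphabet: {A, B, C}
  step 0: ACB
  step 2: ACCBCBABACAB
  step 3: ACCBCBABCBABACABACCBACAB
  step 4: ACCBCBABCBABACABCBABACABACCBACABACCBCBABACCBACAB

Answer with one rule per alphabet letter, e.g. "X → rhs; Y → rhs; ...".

  step 3 ⇒ step 4: ACCBCBABCBABACABACCBACAB ⇒ AC·CB·CB·AB·CB·AB·AC·AB·CB·AB·AC·AB·AC·CB·AC·AB·AC·CB·CB·AB·AC·CB·AC·AB
    A ↦ AC
    B ↦ AB
    C ↦ CB

A->AC, B->AB, C->CB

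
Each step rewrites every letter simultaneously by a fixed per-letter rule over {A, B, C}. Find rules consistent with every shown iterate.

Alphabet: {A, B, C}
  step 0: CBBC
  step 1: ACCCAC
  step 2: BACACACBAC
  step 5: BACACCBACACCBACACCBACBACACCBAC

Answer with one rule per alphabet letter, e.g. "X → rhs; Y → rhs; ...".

A->B, B->C, C->AC

  step 1 ⇒ step 2: ACCCAC ⇒ B·AC·AC·AC·B·AC
    A ↦ B
    C ↦ AC
  step 0 ⇒ step 1: CBBC ⇒ AC·C·C·AC
    B ↦ C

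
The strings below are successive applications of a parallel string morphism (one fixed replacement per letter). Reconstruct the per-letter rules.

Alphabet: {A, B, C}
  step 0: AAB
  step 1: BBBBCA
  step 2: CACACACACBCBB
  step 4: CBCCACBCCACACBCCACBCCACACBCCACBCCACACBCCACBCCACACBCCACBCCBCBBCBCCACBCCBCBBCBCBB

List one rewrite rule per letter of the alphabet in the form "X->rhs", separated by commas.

  step 1 ⇒ step 2: BBBBCA ⇒ CA·CA·CA·CA·CBC·BB
    A ↦ BB
    B ↦ CA
    C ↦ CBC

A->BB, B->CA, C->CBC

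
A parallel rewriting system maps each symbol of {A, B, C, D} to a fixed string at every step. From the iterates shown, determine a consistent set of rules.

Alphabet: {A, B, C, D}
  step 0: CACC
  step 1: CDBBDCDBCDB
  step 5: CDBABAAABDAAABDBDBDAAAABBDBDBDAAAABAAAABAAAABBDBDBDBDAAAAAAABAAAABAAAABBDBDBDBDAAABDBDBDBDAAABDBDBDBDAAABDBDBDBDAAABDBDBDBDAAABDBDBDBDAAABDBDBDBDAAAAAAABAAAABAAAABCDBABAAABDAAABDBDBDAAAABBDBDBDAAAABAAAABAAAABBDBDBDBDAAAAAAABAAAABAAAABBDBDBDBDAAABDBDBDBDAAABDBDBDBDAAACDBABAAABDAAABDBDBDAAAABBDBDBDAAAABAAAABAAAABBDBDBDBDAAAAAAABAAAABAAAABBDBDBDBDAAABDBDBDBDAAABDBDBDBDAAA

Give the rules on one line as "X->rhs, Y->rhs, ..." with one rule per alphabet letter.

  step 0 ⇒ step 1: CACC ⇒ CDB·BD·CDB·CDB
    A ↦ BD
    C ↦ CDB
    B ↦ AAA  (constrained at step 1)
    D ↦ AB  (constrained at step 1)

A->BD, B->AAA, C->CDB, D->AB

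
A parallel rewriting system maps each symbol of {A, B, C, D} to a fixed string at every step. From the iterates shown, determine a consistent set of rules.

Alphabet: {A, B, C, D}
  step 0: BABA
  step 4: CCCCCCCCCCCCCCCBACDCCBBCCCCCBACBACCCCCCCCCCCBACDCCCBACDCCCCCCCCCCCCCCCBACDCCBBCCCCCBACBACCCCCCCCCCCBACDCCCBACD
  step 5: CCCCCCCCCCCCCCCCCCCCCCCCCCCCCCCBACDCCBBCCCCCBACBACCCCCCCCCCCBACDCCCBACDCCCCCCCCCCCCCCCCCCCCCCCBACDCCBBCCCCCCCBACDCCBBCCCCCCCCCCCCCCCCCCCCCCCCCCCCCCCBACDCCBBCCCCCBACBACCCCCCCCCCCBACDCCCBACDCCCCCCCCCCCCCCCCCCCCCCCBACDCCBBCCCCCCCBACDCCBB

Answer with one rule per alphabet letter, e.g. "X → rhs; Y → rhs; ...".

A->CD, B->CBA, C->CC, D->BB

  step 4 ⇒ step 5: CCCCCCCCCCCCCCCBACDCCBBCCCCCBACBACCCCCCCCCCCBACDCCCBACDCCCCCCCCCCCCCCCBACDCCBBCCCCCBACBACCCCCCCCCCCBACDCCCBACD ⇒ CC·CC·CC·CC·CC·CC·CC·CC·CC·CC·CC·CC·CC·CC·CC·CBA·CD·CC·BB·CC·CC·CBA·CBA·CC·CC·CC·CC·CC·CBA·CD·CC·CBA·CD·CC·CC·CC·CC·CC·CC·CC·CC·CC·CC·CC·CBA·CD·CC·BB·CC·CC·CC·CBA·CD·CC·BB·CC·CC·CC·CC·CC·CC·CC·CC·CC·CC·CC·CC·CC·CC·CC·CBA·CD·CC·BB·CC·CC·CBA·CBA·CC·CC·CC·CC·CC·CBA·CD·CC·CBA·CD·CC·CC·CC·CC·CC·CC·CC·CC·CC·CC·CC·CBA·CD·CC·BB·CC·CC·CC·CBA·CD·CC·BB
    A ↦ CD
    B ↦ CBA
    C ↦ CC
    D ↦ BB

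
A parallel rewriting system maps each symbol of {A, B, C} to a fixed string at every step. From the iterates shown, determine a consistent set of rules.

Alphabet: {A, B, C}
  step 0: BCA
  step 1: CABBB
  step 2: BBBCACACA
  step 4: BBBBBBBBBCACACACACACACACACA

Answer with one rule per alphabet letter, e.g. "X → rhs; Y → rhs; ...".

A->B, B->CA, C->BB

  step 1 ⇒ step 2: CABBB ⇒ BB·B·CA·CA·CA
    A ↦ B
    B ↦ CA
    C ↦ BB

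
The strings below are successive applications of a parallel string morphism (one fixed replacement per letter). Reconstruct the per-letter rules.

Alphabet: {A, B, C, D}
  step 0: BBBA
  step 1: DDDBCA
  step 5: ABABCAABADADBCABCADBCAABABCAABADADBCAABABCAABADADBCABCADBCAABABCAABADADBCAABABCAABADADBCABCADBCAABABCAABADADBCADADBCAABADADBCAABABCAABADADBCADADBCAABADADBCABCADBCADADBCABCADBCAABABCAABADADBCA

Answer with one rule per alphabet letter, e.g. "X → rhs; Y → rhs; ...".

  step 0 ⇒ step 1: BBBA ⇒ D·D·D·BCA
    A ↦ BCA
    B ↦ D
    C ↦ AD  (constrained at step 1)
    D ↦ ABA  (constrained at step 1)

A->BCA, B->D, C->AD, D->ABA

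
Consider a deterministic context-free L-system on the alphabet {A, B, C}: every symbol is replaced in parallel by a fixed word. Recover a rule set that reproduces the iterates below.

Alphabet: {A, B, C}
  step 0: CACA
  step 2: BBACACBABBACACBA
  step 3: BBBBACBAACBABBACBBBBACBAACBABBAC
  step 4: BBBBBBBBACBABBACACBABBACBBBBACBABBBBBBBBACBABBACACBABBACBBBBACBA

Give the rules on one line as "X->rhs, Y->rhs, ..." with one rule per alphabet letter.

  step 3 ⇒ step 4: BBBBACBAACBABBACBBBBACBAACBABBAC ⇒ BB·BB·BB·BB·AC·BA·BB·AC·AC·BA·BB·AC·BB·BB·AC·BA·BB·BB·BB·BB·AC·BA·BB·AC·AC·BA·BB·AC·BB·BB·AC·BA
    A ↦ AC
    B ↦ BB
    C ↦ BA

A->AC, B->BB, C->BA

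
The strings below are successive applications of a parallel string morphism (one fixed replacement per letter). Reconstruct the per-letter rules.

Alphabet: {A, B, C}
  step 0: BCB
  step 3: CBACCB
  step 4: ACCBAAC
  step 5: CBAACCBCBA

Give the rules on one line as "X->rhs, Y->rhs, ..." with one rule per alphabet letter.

A->CB, B->C, C->A

  step 4 ⇒ step 5: ACCBAAC ⇒ CB·A·A·C·CB·CB·A
    A ↦ CB
    B ↦ C
    C ↦ A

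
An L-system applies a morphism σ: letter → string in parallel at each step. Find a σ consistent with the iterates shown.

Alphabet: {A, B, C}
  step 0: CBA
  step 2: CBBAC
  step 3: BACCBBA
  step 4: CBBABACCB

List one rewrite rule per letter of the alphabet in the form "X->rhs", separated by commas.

A->B, B->C, C->BA

  step 3 ⇒ step 4: BACCBBA ⇒ C·B·BA·BA·C·C·B
    A ↦ B
    B ↦ C
    C ↦ BA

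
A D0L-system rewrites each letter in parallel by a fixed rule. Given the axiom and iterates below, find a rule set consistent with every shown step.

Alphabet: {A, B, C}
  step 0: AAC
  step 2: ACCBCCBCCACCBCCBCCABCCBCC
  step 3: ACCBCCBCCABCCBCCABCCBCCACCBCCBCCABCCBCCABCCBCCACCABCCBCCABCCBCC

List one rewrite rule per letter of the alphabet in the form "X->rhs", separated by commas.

  step 2 ⇒ step 3: ACCBCCBCCACCBCCBCCABCCBCC ⇒ ACC·BCC·BCC·A·BCC·BCC·A·BCC·BCC·ACC·BCC·BCC·A·BCC·BCC·A·BCC·BCC·ACC·A·BCC·BCC·A·BCC·BCC
    A ↦ ACC
    B ↦ A
    C ↦ BCC

A->ACC, B->A, C->BCC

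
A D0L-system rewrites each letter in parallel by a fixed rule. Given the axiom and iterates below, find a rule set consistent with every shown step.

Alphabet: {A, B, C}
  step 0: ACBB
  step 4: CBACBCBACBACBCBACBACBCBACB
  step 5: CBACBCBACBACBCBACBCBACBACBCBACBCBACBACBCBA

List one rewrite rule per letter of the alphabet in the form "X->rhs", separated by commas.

  step 4 ⇒ step 5: CBACBCBACBACBCBACBACBCBACB ⇒ CB·A·CB·CB·A·CB·A·CB·CB·A·CB·CB·A·CB·A·CB·CB·A·CB·CB·A·CB·A·CB·CB·A
    A ↦ CB
    B ↦ A
    C ↦ CB

A->CB, B->A, C->CB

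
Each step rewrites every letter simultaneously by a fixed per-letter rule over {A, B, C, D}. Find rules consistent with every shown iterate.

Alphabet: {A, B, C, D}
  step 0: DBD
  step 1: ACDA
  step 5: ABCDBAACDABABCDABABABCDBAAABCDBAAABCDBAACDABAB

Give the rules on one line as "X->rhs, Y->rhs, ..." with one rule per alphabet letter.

A->AB, B->CD, C->BA, D->A

  step 0 ⇒ step 1: DBD ⇒ A·CD·A
    B ↦ CD
    D ↦ A
    A ↦ AB  (constrained at step 1)
    C ↦ BA  (constrained at step 1)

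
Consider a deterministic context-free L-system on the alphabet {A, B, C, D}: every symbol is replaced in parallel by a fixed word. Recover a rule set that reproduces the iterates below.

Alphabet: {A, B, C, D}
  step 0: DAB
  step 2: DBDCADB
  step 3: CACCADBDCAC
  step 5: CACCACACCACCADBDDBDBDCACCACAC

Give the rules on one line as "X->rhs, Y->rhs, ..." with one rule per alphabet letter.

A->D, B->C, C->DB, D->CA

  step 2 ⇒ step 3: DBDCADB ⇒ CA·C·CA·DB·D·CA·C
    A ↦ D
    B ↦ C
    C ↦ DB
    D ↦ CA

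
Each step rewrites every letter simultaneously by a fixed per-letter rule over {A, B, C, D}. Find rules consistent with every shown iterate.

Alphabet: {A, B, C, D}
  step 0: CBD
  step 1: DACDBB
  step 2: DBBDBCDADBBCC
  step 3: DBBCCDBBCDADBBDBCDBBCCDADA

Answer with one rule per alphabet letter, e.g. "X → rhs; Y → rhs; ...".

A->DBC, B->C, C->DA, D->DBB

  step 2 ⇒ step 3: DBBDBCDADBBCC ⇒ DBB·C·C·DBB·C·DA·DBB·DBC·DBB·C·C·DA·DA
    A ↦ DBC
    B ↦ C
    C ↦ DA
    D ↦ DBB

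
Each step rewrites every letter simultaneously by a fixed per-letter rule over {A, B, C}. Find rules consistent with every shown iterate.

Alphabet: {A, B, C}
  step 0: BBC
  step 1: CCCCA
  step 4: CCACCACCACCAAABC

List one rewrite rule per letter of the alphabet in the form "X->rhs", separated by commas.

A->BC, B->CC, C->A

  step 0 ⇒ step 1: BBC ⇒ CC·CC·A
    B ↦ CC
    C ↦ A
    A ↦ BC  (constrained at step 1)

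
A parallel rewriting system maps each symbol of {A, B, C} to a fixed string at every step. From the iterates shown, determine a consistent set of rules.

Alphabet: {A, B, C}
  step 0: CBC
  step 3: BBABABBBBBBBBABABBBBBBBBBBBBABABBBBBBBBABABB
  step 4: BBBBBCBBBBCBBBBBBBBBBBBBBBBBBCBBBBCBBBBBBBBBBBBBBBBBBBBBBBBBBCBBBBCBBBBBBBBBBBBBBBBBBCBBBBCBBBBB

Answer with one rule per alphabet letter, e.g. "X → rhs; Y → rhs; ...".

  step 3 ⇒ step 4: BBABABBBBBBBBABABBBBBBBBBBBBABABBBBBBBBABABB ⇒ BB·BB·BCB·BB·BCB·BB·BB·BB·BB·BB·BB·BB·BB·BCB·BB·BCB·BB·BB·BB·BB·BB·BB·BB·BB·BB·BB·BB·BB·BCB·BB·BCB·BB·BB·BB·BB·BB·BB·BB·BB·BCB·BB·BCB·BB·BB
    A ↦ BCB
    B ↦ BB
    C ↦ ABA  (constrained at step 0)

A->BCB, B->BB, C->ABA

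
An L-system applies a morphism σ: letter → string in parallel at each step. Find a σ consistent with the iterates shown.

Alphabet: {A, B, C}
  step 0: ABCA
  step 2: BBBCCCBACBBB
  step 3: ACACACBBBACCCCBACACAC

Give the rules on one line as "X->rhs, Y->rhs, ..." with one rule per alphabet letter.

  step 2 ⇒ step 3: BBBCCCBACBBB ⇒ AC·AC·AC·B·B·B·AC·CCC·B·AC·AC·AC
    A ↦ CCC
    B ↦ AC
    C ↦ B

A->CCC, B->AC, C->B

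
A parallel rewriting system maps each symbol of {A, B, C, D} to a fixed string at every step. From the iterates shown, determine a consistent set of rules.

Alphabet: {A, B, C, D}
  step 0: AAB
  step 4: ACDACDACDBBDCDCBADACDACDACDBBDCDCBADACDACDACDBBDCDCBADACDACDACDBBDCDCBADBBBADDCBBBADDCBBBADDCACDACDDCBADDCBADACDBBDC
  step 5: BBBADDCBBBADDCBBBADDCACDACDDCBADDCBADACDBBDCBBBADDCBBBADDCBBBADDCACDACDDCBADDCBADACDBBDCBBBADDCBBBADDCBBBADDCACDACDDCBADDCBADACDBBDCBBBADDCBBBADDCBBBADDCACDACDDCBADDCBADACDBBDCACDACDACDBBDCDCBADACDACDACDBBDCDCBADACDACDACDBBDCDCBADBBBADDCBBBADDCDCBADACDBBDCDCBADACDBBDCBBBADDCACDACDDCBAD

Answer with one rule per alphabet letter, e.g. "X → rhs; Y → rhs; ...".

  step 4 ⇒ step 5: ACDACDACDBBDCDCBADACDACDACDBBDCDCBADACDACDACDBBDCDCBADACDACDACDBBDCDCBADBBBADDCBBBADDCBBBADDCACDACDDCBADDCBADACDBBDC ⇒ BB·BAD·DC·BB·BAD·DC·BB·BAD·DC·ACD·ACD·DC·BAD·DC·BAD·ACD·BB·DC·BB·BAD·DC·BB·BAD·DC·BB·BAD·DC·ACD·ACD·DC·BAD·DC·BAD·ACD·BB·DC·BB·BAD·DC·BB·BAD·DC·BB·BAD·DC·ACD·ACD·DC·BAD·DC·BAD·ACD·BB·DC·BB·BAD·DC·BB·BAD·DC·BB·BAD·DC·ACD·ACD·DC·BAD·DC·BAD·ACD·BB·DC·ACD·ACD·ACD·BB·DC·DC·BAD·ACD·ACD·ACD·BB·DC·DC·BAD·ACD·ACD·ACD·BB·DC·DC·BAD·BB·BAD·DC·BB·BAD·DC·DC·BAD·ACD·BB·DC·DC·BAD·ACD·BB·DC·BB·BAD·DC·ACD·ACD·DC·BAD
    A ↦ BB
    B ↦ ACD
    C ↦ BAD
    D ↦ DC

A->BB, B->ACD, C->BAD, D->DC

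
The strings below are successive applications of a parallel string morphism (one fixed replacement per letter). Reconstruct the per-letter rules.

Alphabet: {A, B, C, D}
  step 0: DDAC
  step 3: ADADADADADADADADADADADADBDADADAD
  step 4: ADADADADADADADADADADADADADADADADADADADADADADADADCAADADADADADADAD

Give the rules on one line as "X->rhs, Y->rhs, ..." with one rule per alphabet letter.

  step 3 ⇒ step 4: ADADADADADADADADADADADADBDADADAD ⇒ AD·AD·AD·AD·AD·AD·AD·AD·AD·AD·AD·AD·AD·AD·AD·AD·AD·AD·AD·AD·AD·AD·AD·AD·CA·AD·AD·AD·AD·AD·AD·AD
    A ↦ AD
    B ↦ CA
    D ↦ AD
    C ↦ BD  (constrained at step 0)

A->AD, B->CA, C->BD, D->AD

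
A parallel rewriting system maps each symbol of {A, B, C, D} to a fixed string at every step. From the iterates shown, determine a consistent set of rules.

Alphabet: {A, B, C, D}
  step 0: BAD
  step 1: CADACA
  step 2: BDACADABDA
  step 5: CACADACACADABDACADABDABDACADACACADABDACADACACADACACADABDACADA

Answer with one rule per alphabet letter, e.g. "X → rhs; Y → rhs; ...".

  step 1 ⇒ step 2: CADACA ⇒ B·DA·CA·DA·B·DA
    A ↦ DA
    C ↦ B
    D ↦ CA
  step 0 ⇒ step 1: BAD ⇒ CA·DA·CA
    B ↦ CA

A->DA, B->CA, C->B, D->CA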